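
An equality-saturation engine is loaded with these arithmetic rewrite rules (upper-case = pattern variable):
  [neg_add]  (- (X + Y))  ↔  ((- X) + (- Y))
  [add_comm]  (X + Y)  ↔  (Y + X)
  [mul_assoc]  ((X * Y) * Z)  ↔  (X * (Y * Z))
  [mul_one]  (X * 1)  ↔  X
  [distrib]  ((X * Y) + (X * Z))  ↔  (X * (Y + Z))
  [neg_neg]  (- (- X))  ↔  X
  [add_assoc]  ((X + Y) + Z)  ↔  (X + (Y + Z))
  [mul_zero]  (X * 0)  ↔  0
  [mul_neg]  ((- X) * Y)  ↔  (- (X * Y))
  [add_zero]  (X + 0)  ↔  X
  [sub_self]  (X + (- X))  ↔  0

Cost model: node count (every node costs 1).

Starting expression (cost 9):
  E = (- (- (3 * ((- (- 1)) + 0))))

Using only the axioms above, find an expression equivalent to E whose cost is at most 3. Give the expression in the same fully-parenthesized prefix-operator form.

step 1: neg_neg (→) rewrites (- (- 1)) into 1, now (- (- (3 * (1 + 0))))
step 2: add_zero (→) rewrites (1 + 0) into 1, now (- (- (3 * 1)))
step 3: mul_one (→) rewrites (3 * 1) into 3, reaching cost 3 (bound 3)

(- (- 3))   [cost 3]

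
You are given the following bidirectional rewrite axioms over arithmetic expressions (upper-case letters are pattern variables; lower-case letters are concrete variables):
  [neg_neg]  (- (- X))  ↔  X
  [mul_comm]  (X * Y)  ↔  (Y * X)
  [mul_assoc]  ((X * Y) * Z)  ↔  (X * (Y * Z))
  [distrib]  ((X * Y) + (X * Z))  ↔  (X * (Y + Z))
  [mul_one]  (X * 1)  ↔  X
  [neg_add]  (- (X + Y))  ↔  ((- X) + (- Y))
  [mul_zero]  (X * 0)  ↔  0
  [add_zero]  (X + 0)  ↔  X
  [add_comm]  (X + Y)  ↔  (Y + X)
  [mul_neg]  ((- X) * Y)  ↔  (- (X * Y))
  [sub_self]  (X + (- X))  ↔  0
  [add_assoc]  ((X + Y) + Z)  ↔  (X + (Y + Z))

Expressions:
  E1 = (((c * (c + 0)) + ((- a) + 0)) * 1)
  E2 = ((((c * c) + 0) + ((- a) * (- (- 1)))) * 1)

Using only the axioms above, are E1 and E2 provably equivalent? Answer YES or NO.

YES

(1) ((- a) + 0)  =[add_zero →]=  (- a)    ⊢ (((c * (c + 0)) + (- a)) * 1)
(2) (((c * (c + 0)) + (- a)) * 1)  =[mul_one →]=  ((c * (c + 0)) + (- a))
(3) (c + 0)  =[add_zero →]=  c    ⊢ ((c * c) + (- a))
(4) (- a)  =[mul_one ←]=  ((- a) * 1)    ⊢ ((c * c) + ((- a) * 1))
(5) ((c * c) + ((- a) * 1))  =[mul_one ←]=  (((c * c) + ((- a) * 1)) * 1)
(6) (c * c)  =[add_zero ←]=  ((c * c) + 0)    ⊢ ((((c * c) + 0) + ((- a) * 1)) * 1)
(7) 1  =[neg_neg ←]=  (- (- 1))    ⊢ E2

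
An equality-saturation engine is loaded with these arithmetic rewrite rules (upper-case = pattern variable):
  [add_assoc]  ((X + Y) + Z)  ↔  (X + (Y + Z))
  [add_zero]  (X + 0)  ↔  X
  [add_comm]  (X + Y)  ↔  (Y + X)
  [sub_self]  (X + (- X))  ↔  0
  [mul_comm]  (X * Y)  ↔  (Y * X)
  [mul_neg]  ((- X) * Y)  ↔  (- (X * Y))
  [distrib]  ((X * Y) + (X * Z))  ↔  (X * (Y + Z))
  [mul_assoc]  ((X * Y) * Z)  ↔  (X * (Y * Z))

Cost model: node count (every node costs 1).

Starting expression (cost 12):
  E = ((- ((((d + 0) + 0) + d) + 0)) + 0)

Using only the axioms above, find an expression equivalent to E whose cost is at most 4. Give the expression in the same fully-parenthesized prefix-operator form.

(- (d + d))   [cost 4]

step 1: add_zero (→) rewrites (d + 0) into d, now ((- (((d + 0) + d) + 0)) + 0)
step 2: add_zero (→) rewrites (d + 0) into d, now ((- ((d + d) + 0)) + 0)
step 3: add_zero (→) rewrites ((d + d) + 0) into (d + d), now ((- (d + d)) + 0)
step 4: add_zero (→) rewrites ((- (d + d)) + 0) into (- (d + d)), reaching cost 4 (bound 4)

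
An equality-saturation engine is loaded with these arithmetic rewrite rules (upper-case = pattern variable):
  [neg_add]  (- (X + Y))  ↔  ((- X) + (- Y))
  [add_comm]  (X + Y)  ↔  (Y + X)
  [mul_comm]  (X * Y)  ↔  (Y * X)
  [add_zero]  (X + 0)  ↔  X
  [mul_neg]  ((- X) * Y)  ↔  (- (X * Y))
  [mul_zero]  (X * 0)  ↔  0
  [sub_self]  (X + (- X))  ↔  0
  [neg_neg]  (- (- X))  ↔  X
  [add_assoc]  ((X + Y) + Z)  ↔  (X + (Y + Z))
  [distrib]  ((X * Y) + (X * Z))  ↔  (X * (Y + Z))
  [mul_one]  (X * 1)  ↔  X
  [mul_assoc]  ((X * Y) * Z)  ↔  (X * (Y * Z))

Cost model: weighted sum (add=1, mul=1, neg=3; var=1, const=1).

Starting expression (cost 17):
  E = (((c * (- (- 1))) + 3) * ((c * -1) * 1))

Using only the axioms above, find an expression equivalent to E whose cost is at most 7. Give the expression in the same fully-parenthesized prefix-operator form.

((c + 3) * (c * -1))   [cost 7]

(1) (- (- 1))  =[neg_neg →]=  1    ⊢ (((c * 1) + 3) * ((c * -1) * 1))
(2) ((c * -1) * 1)  =[mul_one →]=  (c * -1)    ⊢ (((c * 1) + 3) * (c * -1))
(3) (c * 1)  =[mul_one →]=  c    ⊢ cost 7, within 7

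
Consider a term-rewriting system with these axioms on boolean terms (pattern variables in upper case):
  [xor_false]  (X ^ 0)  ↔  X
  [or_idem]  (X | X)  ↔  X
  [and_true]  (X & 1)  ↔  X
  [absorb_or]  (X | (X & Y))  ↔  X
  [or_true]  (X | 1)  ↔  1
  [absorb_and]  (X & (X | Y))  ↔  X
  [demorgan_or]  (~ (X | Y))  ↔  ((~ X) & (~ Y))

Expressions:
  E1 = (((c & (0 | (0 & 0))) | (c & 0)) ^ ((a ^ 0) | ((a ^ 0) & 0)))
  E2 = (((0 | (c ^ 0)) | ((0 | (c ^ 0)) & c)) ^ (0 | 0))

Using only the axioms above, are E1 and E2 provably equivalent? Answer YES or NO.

All listed rules preserve value, hence provable equivalence implies equal values everywhere; look for a separating assignment.
a=0, c=1 gives E1 ↦ 0, E2 ↦ 1; values differ ⇒ not provably equivalent.

NO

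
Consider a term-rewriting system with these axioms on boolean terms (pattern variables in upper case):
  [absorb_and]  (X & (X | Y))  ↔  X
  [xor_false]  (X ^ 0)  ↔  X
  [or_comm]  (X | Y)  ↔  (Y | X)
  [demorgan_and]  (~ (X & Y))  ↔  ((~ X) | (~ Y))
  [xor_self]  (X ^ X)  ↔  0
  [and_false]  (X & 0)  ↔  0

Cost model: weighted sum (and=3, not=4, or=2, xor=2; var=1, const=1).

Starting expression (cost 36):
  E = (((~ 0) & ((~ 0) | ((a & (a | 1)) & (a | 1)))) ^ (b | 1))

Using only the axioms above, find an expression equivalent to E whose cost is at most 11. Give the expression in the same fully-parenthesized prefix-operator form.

((~ 0) ^ (b | 1))   [cost 11]

1. [absorb_and →] (a & (a | 1))  →  a;  E = (((~ 0) & ((~ 0) | (a & (a | 1)))) ^ (b | 1))
2. [absorb_and →] (a & (a | 1))  →  a;  E = (((~ 0) & ((~ 0) | a)) ^ (b | 1))
3. [absorb_and →] ((~ 0) & ((~ 0) | a))  →  (~ 0);  cost 11 ≤ 11, done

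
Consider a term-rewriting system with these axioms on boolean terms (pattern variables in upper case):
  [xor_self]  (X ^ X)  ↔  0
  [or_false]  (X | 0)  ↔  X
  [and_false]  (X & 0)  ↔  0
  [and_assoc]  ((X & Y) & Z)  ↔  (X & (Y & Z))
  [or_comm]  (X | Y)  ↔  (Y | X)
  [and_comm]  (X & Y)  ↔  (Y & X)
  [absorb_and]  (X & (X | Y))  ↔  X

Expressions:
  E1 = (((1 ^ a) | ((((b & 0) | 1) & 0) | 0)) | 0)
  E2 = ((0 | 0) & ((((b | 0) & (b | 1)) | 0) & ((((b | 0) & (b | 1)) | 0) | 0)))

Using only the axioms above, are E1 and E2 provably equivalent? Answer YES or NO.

NO

The axioms are sound identities: if E1 ↔* E2 then E1 and E2 evaluate identically under any assignment.
Under a=0, b=0: E1 evaluates to 1, E2 to 0. Distinct ⇒ no rewrite sequence connects them.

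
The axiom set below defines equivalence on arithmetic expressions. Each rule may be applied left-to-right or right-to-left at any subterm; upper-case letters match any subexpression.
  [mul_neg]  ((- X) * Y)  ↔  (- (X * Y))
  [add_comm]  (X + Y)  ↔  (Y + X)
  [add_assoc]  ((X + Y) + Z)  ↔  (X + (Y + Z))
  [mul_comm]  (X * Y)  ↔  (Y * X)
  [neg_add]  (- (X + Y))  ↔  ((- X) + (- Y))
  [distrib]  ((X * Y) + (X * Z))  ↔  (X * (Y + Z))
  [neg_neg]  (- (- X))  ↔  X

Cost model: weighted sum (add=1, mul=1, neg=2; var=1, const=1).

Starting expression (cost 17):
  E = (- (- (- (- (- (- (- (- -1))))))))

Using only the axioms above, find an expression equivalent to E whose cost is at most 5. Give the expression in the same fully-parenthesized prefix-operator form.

(- (- -1))   [cost 5]

(1) (- (- (- (- (- (- -1))))))  =[neg_neg →]=  (- (- (- (- -1))))    ⊢ (- (- (- (- (- (- -1))))))
(2) (- (- (- (- -1))))  =[neg_neg →]=  (- (- -1))    ⊢ (- (- (- (- -1))))
(3) (- (- -1))  =[neg_neg →]=  -1    ⊢ cost 5, within 5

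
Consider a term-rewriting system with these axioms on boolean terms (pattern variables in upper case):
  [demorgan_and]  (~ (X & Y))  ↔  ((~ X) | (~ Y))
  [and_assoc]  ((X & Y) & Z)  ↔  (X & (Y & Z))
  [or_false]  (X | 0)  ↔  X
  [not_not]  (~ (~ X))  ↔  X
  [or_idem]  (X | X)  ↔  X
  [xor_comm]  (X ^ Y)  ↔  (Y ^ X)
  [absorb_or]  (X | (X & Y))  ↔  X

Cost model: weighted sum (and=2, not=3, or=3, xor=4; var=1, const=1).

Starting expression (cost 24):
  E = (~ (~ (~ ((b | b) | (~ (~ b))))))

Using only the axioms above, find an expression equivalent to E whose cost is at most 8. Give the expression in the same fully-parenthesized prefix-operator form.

(~ (b | b))   [cost 8]

step 1: or_idem (→) rewrites (b | b) into b, now (~ (~ (~ (b | (~ (~ b))))))
step 2: not_not (→) rewrites (~ (~ (b | (~ (~ b))))) into (b | (~ (~ b))), now (~ (b | (~ (~ b))))
step 3: not_not (→) rewrites (~ (~ b)) into b, reaching cost 8 (bound 8)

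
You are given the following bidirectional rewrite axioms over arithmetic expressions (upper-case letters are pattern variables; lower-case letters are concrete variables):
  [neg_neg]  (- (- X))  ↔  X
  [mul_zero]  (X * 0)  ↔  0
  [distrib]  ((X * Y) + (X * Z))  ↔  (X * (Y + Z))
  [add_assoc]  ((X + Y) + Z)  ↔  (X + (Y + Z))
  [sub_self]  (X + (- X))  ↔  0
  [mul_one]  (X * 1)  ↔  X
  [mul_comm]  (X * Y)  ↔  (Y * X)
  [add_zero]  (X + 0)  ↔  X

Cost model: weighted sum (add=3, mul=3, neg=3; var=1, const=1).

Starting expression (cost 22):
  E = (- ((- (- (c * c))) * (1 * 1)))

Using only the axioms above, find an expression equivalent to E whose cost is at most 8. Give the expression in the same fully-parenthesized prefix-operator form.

(- (c * c))   [cost 8]

step 1: mul_one (→) rewrites (1 * 1) into 1, now (- ((- (- (c * c))) * 1))
step 2: mul_one (→) rewrites ((- (- (c * c))) * 1) into (- (- (c * c))), now (- (- (- (c * c))))
step 3: neg_neg (→) rewrites (- (- (c * c))) into (c * c), reaching cost 8 (bound 8)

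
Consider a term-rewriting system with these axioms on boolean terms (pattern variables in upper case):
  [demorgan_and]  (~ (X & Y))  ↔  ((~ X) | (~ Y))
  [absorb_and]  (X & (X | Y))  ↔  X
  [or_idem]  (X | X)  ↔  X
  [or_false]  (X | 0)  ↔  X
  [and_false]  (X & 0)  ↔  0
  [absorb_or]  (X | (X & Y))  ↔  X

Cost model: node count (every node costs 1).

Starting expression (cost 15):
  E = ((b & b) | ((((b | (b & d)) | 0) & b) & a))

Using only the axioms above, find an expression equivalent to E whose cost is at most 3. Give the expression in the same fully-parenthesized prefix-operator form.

(1) ((b | (b & d)) | 0)  =[or_false →]=  (b | (b & d))    ⊢ ((b & b) | (((b | (b & d)) & b) & a))
(2) (b | (b & d))  =[absorb_or →]=  b    ⊢ ((b & b) | ((b & b) & a))
(3) ((b & b) | ((b & b) & a))  =[absorb_or →]=  (b & b)    ⊢ cost 3, within 3

(b & b)   [cost 3]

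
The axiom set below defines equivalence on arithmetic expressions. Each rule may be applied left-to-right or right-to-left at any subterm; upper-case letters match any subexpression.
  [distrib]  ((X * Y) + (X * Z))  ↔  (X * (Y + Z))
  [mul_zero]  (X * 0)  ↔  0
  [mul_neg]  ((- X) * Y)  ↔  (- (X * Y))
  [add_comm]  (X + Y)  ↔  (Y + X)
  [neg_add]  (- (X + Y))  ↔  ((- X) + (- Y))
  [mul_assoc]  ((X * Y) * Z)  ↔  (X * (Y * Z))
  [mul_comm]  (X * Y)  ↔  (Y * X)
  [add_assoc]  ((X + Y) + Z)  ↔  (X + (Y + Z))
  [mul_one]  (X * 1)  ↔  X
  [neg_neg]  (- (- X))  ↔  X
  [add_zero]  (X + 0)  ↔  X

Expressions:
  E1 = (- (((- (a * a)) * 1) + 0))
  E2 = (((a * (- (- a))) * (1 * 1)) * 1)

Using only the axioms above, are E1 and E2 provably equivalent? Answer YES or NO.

YES

step 1: mul_one (→) rewrites ((- (a * a)) * 1) into (- (a * a)), now (- ((- (a * a)) + 0))
step 2: add_zero (→) rewrites ((- (a * a)) + 0) into (- (a * a)), now (- (- (a * a)))
step 3: neg_neg (→) rewrites (- (- (a * a))) into (a * a)
step 4: mul_one (←) rewrites (a * a) into ((a * a) * 1)
step 5: mul_one (←) rewrites ((a * a) * 1) into (((a * a) * 1) * 1)
step 6: mul_one (←) rewrites 1 into (1 * 1), now (((a * a) * (1 * 1)) * 1)
step 7: neg_neg (←) rewrites a into (- (- a)), which is E2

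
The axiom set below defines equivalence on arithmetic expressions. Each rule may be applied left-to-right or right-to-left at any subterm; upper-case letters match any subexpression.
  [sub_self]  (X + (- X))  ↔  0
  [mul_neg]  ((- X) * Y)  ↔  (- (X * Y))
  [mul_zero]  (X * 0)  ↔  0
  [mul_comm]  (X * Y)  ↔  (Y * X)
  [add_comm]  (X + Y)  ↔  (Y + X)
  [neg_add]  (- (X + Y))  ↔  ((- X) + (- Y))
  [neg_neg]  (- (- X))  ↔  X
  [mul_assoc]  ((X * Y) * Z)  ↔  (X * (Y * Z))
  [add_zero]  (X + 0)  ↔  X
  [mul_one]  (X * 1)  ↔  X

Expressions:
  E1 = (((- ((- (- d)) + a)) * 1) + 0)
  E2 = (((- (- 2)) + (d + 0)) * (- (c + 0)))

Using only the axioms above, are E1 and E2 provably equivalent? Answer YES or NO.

Every axiom is a valid identity, so a rewrite proof would force E1 and E2 to agree under every assignment.
At a=0, c=0, d=1: E1 = -1 but E2 = 0; they differ, so no derivation exists.

NO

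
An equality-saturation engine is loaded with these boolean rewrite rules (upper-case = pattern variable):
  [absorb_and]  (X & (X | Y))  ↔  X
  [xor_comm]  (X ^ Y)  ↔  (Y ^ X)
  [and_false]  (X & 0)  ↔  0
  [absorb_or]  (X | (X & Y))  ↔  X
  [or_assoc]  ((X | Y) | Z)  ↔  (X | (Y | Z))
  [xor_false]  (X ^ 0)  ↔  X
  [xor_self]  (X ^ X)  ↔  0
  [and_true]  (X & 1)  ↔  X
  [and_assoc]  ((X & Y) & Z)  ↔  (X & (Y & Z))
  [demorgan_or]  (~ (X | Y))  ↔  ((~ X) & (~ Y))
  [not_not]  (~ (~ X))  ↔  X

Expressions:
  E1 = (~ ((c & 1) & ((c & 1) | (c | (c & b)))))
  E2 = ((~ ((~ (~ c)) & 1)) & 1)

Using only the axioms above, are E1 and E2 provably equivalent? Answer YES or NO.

YES

step 1: absorb_or (→) rewrites (c | (c & b)) into c, now (~ ((c & 1) & ((c & 1) | c)))
step 2: absorb_and (→) rewrites ((c & 1) & ((c & 1) | c)) into (c & 1), now (~ (c & 1))
step 3: and_true (→) rewrites (c & 1) into c, now (~ c)
step 4: and_true (←) rewrites (~ c) into ((~ c) & 1)
step 5: not_not (←) rewrites (~ c) into (~ (~ (~ c))), now ((~ (~ (~ c))) & 1)
step 6: and_true (←) rewrites (~ (~ c)) into ((~ (~ c)) & 1), which is E2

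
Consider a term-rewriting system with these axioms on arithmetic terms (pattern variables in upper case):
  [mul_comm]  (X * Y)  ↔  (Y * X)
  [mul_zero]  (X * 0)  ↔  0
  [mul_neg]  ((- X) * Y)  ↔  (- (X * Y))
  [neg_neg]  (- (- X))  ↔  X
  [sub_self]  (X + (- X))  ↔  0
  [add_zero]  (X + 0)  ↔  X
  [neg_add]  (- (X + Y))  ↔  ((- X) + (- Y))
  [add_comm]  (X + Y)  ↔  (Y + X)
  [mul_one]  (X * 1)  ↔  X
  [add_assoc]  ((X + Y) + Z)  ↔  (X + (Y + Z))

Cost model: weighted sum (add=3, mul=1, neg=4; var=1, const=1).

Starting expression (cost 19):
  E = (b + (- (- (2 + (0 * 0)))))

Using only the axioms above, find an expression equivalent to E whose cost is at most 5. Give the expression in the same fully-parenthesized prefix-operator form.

(b + 2)   [cost 5]

step 1: neg_neg (→) rewrites (- (- (2 + (0 * 0)))) into (2 + (0 * 0)), now (b + (2 + (0 * 0)))
step 2: mul_zero (→) rewrites (0 * 0) into 0, now (b + (2 + 0))
step 3: add_zero (→) rewrites (2 + 0) into 2, reaching cost 5 (bound 5)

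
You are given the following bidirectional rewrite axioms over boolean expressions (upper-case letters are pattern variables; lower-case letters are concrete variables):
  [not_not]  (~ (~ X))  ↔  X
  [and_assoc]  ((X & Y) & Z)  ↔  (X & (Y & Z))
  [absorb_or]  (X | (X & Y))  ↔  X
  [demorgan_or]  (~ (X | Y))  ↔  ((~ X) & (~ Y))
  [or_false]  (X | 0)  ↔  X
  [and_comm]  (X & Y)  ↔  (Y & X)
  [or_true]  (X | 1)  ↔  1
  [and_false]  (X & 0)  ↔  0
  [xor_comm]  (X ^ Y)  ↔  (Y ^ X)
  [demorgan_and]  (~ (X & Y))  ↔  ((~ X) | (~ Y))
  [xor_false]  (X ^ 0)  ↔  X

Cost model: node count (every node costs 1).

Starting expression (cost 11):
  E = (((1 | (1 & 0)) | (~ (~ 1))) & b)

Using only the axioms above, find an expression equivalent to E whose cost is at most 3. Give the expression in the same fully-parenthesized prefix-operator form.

(1 & b)   [cost 3]

step 1: absorb_or (→) rewrites (1 | (1 & 0)) into 1, now ((1 | (~ (~ 1))) & b)
step 2: not_not (→) rewrites (~ (~ 1)) into 1, now ((1 | 1) & b)
step 3: or_true (→) rewrites (1 | 1) into 1, reaching cost 3 (bound 3)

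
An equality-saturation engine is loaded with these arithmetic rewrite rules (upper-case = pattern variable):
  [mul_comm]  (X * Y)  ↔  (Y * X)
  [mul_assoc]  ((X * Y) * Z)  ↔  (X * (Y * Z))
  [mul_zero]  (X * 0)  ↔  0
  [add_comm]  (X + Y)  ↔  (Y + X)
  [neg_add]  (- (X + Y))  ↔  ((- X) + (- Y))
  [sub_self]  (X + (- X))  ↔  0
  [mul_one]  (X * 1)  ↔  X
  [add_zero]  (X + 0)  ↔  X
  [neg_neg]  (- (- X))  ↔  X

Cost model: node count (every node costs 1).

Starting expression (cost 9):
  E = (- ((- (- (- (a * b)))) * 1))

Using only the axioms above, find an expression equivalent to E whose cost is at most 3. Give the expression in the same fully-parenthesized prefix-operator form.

(a * b)   [cost 3]

(1) (- (- (a * b)))  =[neg_neg →]=  (a * b)    ⊢ (- ((- (a * b)) * 1))
(2) ((- (a * b)) * 1)  =[mul_one →]=  (- (a * b))    ⊢ (- (- (a * b)))
(3) (- (- (a * b)))  =[neg_neg →]=  (a * b)    ⊢ cost 3, within 3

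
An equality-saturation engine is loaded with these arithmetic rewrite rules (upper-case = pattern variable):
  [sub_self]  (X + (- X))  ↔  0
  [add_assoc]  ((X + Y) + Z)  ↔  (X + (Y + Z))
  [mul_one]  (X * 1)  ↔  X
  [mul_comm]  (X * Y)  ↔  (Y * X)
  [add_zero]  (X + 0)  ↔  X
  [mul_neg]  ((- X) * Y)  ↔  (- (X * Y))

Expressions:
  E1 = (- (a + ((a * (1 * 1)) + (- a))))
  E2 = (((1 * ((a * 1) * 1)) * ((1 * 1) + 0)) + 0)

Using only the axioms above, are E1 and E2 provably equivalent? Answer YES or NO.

NO

The axioms are sound identities: if E1 ↔* E2 then E1 and E2 evaluate identically under any assignment.
Under a=1: E1 evaluates to -1, E2 to 1. Distinct ⇒ no rewrite sequence connects them.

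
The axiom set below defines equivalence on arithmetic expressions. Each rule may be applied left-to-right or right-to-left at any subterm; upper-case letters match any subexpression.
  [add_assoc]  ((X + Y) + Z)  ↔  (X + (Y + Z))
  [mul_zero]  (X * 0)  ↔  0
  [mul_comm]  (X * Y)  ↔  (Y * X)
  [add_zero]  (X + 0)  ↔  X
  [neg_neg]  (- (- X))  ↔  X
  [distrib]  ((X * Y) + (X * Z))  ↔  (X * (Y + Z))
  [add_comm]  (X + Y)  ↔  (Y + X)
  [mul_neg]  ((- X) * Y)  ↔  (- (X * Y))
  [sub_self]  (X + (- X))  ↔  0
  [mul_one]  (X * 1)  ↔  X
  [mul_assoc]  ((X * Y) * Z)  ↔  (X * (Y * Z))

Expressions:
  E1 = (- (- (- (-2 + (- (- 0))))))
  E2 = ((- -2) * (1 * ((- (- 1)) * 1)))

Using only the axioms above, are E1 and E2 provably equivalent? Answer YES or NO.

1. [neg_neg →] (- (- 0))  →  0;  E1 = (- (- (- (-2 + 0))))
2. [add_zero →] (-2 + 0)  →  -2;  E1 = (- (- (- -2)))
3. [neg_neg →] (- (- -2))  →  -2;  E1 = (- -2)
4. [mul_one ←] (- -2)  →  ((- -2) * 1)
5. [mul_one ←] 1  →  (1 * 1);  E1 = ((- -2) * (1 * 1))
6. [neg_neg ←] 1  →  (- (- 1));  E1 = ((- -2) * (1 * (- (- 1))))
7. [mul_one ←] (- (- 1))  →  ((- (- 1)) * 1);  this is E2

YES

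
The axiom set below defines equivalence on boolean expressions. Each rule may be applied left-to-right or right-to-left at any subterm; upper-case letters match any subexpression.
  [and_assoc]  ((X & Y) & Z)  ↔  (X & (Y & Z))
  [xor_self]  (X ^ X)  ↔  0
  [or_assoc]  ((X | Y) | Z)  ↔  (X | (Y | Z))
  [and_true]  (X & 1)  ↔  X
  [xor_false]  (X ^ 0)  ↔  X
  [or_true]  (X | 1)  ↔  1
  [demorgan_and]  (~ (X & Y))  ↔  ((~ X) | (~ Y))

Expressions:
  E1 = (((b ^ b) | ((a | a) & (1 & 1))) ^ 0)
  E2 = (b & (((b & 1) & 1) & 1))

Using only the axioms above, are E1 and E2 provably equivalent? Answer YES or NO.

NO

The axioms are sound identities: if E1 ↔* E2 then E1 and E2 evaluate identically under any assignment.
Under a=0, b=1: E1 evaluates to 0, E2 to 1. Distinct ⇒ no rewrite sequence connects them.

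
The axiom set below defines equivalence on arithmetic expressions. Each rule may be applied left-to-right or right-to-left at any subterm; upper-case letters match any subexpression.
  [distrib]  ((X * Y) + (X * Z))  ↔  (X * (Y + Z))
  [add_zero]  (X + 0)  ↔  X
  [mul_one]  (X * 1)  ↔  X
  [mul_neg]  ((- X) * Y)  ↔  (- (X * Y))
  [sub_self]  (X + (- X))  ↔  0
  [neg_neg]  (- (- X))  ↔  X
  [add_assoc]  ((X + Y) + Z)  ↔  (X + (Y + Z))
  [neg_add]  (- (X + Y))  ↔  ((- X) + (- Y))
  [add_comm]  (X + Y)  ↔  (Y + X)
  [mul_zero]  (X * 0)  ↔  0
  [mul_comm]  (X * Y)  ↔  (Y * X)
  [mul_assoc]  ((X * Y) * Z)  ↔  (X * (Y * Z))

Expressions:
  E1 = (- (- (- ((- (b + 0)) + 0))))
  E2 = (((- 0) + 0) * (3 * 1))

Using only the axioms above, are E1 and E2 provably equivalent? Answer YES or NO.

The axioms are sound identities: if E1 ↔* E2 then E1 and E2 evaluate identically under any assignment.
Under b=1: E1 evaluates to 1, E2 to 0. Distinct ⇒ no rewrite sequence connects them.

NO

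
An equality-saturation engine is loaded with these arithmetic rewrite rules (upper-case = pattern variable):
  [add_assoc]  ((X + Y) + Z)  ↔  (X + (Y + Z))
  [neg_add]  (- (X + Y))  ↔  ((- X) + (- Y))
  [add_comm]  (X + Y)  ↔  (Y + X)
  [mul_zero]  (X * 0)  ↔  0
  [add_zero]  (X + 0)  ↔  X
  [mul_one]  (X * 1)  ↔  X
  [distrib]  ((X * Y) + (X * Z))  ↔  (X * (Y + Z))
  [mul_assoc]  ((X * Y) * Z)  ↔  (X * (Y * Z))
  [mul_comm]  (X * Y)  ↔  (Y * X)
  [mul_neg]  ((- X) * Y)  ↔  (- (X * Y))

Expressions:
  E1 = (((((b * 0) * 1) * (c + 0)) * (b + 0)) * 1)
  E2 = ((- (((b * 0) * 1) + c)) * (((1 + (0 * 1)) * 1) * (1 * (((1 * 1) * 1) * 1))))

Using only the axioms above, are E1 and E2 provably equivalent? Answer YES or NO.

Every axiom is a valid identity, so a rewrite proof would force E1 and E2 to agree under every assignment.
At b=0, c=1: E1 = 0 but E2 = -1; they differ, so no derivation exists.

NO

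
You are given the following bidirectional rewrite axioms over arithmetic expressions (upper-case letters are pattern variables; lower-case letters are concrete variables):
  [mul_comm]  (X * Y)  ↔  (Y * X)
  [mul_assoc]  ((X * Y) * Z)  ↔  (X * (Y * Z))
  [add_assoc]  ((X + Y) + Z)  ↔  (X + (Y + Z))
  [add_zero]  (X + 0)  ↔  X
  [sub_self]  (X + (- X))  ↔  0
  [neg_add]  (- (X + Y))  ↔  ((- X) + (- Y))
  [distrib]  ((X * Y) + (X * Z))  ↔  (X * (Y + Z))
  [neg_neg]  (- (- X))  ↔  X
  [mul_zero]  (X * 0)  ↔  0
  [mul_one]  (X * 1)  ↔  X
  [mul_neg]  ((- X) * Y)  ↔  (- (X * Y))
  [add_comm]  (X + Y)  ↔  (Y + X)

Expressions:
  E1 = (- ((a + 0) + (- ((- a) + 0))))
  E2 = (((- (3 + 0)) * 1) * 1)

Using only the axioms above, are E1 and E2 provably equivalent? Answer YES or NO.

All listed rules preserve value, hence provable equivalence implies equal values everywhere; look for a separating assignment.
a=0 gives E1 ↦ 0, E2 ↦ -3; values differ ⇒ not provably equivalent.

NO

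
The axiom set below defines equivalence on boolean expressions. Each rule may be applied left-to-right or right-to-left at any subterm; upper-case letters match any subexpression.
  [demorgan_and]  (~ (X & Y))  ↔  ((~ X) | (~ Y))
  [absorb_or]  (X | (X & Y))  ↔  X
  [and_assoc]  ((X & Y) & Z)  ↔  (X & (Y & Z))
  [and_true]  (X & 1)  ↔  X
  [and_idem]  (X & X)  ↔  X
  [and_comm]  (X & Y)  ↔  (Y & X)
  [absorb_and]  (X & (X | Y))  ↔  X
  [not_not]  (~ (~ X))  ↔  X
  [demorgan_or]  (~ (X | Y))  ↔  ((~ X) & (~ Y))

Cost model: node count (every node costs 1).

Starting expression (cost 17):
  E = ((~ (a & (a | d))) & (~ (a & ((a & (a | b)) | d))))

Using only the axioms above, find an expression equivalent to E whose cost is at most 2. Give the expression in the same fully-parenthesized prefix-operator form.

(~ a)   [cost 2]

(1) (a & (a | b))  =[absorb_and →]=  a    ⊢ ((~ (a & (a | d))) & (~ (a & (a | d))))
(2) ((~ (a & (a | d))) & (~ (a & (a | d))))  =[and_idem →]=  (~ (a & (a | d)))
(3) (a & (a | d))  =[absorb_and →]=  a    ⊢ cost 2, within 2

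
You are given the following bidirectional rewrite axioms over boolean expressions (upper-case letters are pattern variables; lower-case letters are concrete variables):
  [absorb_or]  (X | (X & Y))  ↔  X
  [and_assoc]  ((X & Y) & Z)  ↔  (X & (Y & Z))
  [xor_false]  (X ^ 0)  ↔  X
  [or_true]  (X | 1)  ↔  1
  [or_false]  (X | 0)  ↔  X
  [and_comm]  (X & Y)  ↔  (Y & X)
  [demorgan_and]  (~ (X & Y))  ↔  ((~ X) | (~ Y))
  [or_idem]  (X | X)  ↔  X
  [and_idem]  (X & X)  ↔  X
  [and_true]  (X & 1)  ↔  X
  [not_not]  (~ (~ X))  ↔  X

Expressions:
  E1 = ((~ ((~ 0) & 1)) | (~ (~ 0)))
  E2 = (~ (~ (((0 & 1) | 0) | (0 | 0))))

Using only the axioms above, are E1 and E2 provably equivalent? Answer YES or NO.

(1) (~ (~ 0))  =[not_not →]=  0    ⊢ ((~ ((~ 0) & 1)) | 0)
(2) ((~ 0) & 1)  =[and_true →]=  (~ 0)    ⊢ ((~ (~ 0)) | 0)
(3) (~ (~ 0))  =[not_not →]=  0    ⊢ (0 | 0)
(4) (0 | 0)  =[or_idem ←]=  ((0 | 0) | (0 | 0))
(5) 0  =[and_true ←]=  (0 & 1)    ⊢ (((0 & 1) | 0) | (0 | 0))
(6) (((0 & 1) | 0) | (0 | 0))  =[not_not ←]=  (~ (~ (((0 & 1) | 0) | (0 | 0))))    ⊢ E2

YES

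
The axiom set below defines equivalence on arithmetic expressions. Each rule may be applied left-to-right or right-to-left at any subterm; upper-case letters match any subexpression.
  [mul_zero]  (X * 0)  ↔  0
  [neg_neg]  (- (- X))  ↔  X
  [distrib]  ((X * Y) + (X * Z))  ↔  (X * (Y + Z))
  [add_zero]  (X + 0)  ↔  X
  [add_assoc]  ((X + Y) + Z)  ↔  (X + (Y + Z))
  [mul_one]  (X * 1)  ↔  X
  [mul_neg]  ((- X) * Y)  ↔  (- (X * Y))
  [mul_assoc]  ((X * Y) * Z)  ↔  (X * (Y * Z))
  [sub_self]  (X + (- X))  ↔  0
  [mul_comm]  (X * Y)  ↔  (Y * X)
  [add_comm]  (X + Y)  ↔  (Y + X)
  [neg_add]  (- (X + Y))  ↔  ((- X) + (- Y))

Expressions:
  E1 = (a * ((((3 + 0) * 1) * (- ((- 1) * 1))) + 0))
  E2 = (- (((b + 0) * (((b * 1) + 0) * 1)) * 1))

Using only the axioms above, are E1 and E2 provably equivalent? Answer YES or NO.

NO

Every axiom is a valid identity, so a rewrite proof would force E1 and E2 to agree under every assignment.
At a=0, b=1: E1 = 0 but E2 = -1; they differ, so no derivation exists.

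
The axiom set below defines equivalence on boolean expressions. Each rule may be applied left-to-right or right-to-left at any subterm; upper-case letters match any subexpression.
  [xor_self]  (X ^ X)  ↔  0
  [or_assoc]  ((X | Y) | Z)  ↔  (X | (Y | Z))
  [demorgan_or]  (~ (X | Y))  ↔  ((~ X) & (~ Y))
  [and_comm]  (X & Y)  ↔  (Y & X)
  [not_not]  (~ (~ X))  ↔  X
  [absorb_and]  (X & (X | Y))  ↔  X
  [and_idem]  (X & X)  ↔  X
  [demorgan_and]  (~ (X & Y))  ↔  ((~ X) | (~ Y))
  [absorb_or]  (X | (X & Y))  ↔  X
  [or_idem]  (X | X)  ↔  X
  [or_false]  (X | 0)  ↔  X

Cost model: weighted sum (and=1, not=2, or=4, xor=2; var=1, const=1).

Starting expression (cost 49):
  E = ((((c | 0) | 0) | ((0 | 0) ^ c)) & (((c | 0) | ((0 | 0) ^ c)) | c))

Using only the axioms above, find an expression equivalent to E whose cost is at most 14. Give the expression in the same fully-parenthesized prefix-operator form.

step 1: or_false (→) rewrites (c | 0) into c, now (((c | 0) | ((0 | 0) ^ c)) & (((c | 0) | ((0 | 0) ^ c)) | c))
step 2: absorb_and (→) rewrites (((c | 0) | ((0 | 0) ^ c)) & (((c | 0) | ((0 | 0) ^ c)) | c)) into ((c | 0) | ((0 | 0) ^ c))
step 3: or_idem (→) rewrites (0 | 0) into 0, reaching cost 14 (bound 14)

((c | 0) | (0 ^ c))   [cost 14]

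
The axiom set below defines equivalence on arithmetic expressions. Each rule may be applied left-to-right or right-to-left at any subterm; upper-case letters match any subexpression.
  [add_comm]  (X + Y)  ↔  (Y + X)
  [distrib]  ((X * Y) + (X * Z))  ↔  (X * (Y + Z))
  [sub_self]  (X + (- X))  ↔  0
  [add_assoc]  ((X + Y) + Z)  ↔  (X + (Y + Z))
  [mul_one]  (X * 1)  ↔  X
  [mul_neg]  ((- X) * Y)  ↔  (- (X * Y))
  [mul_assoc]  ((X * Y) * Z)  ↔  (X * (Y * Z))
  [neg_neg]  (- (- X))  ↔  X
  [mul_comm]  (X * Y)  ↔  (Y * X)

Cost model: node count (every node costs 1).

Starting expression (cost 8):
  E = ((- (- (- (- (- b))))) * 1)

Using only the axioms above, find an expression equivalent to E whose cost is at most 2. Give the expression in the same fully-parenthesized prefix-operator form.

(- b)   [cost 2]

step 1: neg_neg (→) rewrites (- (- (- (- b)))) into (- (- b)), now ((- (- (- b))) * 1)
step 2: neg_neg (→) rewrites (- (- b)) into b, now ((- b) * 1)
step 3: mul_one (→) rewrites ((- b) * 1) into (- b), reaching cost 2 (bound 2)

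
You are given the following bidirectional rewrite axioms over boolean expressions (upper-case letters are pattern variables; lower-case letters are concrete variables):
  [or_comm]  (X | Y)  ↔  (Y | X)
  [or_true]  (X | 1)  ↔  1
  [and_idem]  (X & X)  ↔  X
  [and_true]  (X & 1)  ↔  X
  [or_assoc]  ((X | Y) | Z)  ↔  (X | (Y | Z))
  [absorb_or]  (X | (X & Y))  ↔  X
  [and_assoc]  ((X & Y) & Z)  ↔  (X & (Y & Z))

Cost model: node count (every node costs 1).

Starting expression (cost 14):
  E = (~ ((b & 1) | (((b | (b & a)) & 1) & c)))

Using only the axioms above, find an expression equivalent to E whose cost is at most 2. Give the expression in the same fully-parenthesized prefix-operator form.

(~ b)   [cost 2]

1. [absorb_or →] (b | (b & a))  →  b;  E = (~ ((b & 1) | ((b & 1) & c)))
2. [absorb_or →] ((b & 1) | ((b & 1) & c))  →  (b & 1);  E = (~ (b & 1))
3. [and_true →] (b & 1)  →  b;  cost 2 ≤ 2, done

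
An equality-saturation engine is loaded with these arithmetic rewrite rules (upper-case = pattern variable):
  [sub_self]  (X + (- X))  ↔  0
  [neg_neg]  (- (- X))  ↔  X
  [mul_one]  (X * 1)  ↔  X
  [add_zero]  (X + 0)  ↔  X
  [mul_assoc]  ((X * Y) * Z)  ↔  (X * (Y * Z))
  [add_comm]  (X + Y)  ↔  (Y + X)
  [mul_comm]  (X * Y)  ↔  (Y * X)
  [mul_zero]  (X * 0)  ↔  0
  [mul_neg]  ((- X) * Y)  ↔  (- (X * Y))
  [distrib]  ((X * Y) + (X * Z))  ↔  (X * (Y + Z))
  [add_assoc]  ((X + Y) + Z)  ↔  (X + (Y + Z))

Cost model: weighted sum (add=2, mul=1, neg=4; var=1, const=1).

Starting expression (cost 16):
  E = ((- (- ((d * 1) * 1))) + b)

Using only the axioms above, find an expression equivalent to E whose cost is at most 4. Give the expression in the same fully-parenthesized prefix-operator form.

1. [neg_neg →] (- (- ((d * 1) * 1)))  →  ((d * 1) * 1);  E = (((d * 1) * 1) + b)
2. [mul_one →] ((d * 1) * 1)  →  (d * 1);  E = ((d * 1) + b)
3. [mul_one →] (d * 1)  →  d;  cost 4 ≤ 4, done

(d + b)   [cost 4]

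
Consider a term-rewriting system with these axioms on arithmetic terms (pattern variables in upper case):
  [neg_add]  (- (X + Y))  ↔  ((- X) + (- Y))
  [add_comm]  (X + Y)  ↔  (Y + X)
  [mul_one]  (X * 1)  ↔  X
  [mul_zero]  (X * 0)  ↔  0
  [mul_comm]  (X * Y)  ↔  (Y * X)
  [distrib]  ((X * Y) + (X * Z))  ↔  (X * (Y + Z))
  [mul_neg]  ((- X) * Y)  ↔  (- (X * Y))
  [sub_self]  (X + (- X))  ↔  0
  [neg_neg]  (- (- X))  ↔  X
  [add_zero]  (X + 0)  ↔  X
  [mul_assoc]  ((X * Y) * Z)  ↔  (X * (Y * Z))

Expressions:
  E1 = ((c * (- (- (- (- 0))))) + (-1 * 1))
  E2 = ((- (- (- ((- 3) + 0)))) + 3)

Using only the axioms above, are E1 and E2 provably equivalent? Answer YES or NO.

NO

The axioms are sound identities: if E1 ↔* E2 then E1 and E2 evaluate identically under any assignment.
Under c=0: E1 evaluates to -1, E2 to 6. Distinct ⇒ no rewrite sequence connects them.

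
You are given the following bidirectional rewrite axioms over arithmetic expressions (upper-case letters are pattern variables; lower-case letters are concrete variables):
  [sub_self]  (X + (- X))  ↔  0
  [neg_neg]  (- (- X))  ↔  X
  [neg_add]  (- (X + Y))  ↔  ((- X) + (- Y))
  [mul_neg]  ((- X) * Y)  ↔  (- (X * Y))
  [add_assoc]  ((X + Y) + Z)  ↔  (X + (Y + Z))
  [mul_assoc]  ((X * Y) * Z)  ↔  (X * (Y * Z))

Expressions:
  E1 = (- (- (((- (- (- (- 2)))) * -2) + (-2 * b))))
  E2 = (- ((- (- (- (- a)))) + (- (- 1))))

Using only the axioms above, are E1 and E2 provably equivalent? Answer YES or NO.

All listed rules preserve value, hence provable equivalence implies equal values everywhere; look for a separating assignment.
a=0, b=0 gives E1 ↦ -4, E2 ↦ -1; values differ ⇒ not provably equivalent.

NO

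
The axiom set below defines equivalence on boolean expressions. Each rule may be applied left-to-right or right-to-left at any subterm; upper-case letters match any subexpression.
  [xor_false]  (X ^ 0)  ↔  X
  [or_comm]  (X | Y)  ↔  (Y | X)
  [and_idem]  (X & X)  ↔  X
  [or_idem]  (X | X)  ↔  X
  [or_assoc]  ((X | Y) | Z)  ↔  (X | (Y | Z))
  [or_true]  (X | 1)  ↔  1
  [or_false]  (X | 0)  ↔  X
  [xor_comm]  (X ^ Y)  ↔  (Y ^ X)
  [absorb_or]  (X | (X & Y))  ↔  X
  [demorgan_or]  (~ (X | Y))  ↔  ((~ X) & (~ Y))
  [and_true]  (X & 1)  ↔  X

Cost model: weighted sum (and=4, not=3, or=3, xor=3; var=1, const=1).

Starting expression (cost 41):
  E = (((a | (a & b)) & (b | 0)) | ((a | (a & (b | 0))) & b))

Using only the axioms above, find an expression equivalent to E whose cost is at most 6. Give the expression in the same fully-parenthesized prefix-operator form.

(a & b)   [cost 6]

step 1: or_false (→) rewrites (b | 0) into b, now (((a | (a & b)) & (b | 0)) | ((a | (a & b)) & b))
step 2: or_false (→) rewrites (b | 0) into b, now (((a | (a & b)) & b) | ((a | (a & b)) & b))
step 3: or_idem (→) rewrites (((a | (a & b)) & b) | ((a | (a & b)) & b)) into ((a | (a & b)) & b)
step 4: absorb_or (→) rewrites (a | (a & b)) into a, reaching cost 6 (bound 6)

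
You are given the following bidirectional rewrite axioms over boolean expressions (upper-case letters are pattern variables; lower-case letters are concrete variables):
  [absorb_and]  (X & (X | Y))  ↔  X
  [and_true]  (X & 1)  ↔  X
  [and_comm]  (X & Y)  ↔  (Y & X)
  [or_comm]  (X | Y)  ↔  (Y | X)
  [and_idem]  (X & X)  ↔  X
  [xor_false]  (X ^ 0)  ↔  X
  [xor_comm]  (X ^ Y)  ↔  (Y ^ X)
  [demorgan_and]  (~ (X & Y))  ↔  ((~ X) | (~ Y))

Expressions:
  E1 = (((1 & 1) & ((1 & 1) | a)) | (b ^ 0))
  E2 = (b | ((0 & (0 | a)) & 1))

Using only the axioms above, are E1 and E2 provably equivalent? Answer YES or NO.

NO

All listed rules preserve value, hence provable equivalence implies equal values everywhere; look for a separating assignment.
a=0, b=0 gives E1 ↦ 1, E2 ↦ 0; values differ ⇒ not provably equivalent.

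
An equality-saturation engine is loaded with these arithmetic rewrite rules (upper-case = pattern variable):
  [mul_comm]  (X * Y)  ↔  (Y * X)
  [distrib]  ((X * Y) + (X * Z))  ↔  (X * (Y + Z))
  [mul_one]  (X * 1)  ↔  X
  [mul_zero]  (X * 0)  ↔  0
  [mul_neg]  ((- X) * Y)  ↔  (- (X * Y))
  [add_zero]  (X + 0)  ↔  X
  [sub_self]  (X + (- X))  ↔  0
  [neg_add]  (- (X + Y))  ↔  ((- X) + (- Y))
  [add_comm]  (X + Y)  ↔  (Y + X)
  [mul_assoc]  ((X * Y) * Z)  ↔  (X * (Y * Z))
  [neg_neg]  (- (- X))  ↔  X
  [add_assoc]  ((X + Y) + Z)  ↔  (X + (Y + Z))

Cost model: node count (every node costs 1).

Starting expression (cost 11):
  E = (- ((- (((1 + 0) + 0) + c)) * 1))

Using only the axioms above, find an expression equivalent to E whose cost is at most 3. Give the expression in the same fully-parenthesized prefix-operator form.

1. [mul_one →] ((- (((1 + 0) + 0) + c)) * 1)  →  (- (((1 + 0) + 0) + c));  E = (- (- (((1 + 0) + 0) + c)))
2. [add_zero →] (1 + 0)  →  1;  E = (- (- ((1 + 0) + c)))
3. [add_zero →] (1 + 0)  →  1;  E = (- (- (1 + c)))
4. [add_comm →] (1 + c)  →  (c + 1);  E = (- (- (c + 1)))
5. [neg_neg →] (- (- (c + 1)))  →  (c + 1);  cost 3 ≤ 3, done

(c + 1)   [cost 3]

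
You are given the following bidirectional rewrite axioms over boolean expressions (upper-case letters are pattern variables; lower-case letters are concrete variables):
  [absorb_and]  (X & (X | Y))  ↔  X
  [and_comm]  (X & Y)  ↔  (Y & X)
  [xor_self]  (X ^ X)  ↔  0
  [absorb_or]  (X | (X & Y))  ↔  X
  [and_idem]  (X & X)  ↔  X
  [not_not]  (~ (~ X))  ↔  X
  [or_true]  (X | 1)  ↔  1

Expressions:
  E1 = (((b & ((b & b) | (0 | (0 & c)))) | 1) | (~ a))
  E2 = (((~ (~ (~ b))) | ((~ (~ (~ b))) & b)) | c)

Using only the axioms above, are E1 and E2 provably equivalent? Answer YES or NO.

The axioms are sound identities: if E1 ↔* E2 then E1 and E2 evaluate identically under any assignment.
Under a=0, b=1, c=0: E1 evaluates to 1, E2 to 0. Distinct ⇒ no rewrite sequence connects them.

NO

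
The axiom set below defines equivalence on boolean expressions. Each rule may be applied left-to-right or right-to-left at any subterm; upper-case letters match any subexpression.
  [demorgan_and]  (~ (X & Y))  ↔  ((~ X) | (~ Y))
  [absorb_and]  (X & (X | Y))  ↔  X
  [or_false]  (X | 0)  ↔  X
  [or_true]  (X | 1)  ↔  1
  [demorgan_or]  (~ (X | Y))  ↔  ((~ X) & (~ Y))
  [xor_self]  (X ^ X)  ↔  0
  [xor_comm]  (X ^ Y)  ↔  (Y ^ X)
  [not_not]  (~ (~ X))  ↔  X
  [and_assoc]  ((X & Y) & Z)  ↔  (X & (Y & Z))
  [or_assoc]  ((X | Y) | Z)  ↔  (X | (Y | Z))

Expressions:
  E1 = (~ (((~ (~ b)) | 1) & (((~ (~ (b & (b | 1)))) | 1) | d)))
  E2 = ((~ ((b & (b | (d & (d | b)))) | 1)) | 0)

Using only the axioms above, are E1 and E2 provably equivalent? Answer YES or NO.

step 1: absorb_and (→) rewrites (b & (b | 1)) into b, now (~ (((~ (~ b)) | 1) & (((~ (~ b)) | 1) | d)))
step 2: absorb_and (→) rewrites (((~ (~ b)) | 1) & (((~ (~ b)) | 1) | d)) into ((~ (~ b)) | 1), now (~ ((~ (~ b)) | 1))
step 3: not_not (→) rewrites (~ (~ b)) into b, now (~ (b | 1))
step 4: or_false (←) rewrites (~ (b | 1)) into ((~ (b | 1)) | 0)
step 5: absorb_and (←) rewrites b into (b & (b | d)), now ((~ ((b & (b | d)) | 1)) | 0)
step 6: absorb_and (←) rewrites d into (d & (d | b)), which is E2

YES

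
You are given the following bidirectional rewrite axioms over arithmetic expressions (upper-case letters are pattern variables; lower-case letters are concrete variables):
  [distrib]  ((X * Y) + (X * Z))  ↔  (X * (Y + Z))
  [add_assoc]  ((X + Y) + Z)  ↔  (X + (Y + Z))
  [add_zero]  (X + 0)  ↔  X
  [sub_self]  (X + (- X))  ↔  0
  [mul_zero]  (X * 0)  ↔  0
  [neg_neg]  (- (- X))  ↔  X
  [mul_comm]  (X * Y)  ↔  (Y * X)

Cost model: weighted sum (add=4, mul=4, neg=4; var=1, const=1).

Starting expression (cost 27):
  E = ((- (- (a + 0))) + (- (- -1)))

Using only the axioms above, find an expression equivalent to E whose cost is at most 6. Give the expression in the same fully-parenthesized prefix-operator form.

(a + -1)   [cost 6]

step 1: add_zero (→) rewrites (a + 0) into a, now ((- (- a)) + (- (- -1)))
step 2: neg_neg (→) rewrites (- (- a)) into a, now (a + (- (- -1)))
step 3: neg_neg (→) rewrites (- (- -1)) into -1, reaching cost 6 (bound 6)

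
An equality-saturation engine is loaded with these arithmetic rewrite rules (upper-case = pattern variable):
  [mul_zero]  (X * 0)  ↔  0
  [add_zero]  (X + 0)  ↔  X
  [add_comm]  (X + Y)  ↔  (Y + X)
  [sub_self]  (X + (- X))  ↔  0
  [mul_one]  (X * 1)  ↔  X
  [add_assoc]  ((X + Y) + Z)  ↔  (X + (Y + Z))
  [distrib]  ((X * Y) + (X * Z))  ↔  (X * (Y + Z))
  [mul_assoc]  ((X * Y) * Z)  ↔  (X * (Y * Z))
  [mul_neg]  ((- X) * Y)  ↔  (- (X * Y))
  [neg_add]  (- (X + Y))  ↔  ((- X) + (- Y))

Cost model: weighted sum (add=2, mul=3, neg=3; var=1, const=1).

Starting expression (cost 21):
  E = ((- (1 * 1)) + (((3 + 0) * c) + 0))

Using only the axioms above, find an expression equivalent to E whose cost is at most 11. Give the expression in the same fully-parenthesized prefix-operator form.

step 1: add_zero (→) rewrites (((3 + 0) * c) + 0) into ((3 + 0) * c), now ((- (1 * 1)) + ((3 + 0) * c))
step 2: add_zero (→) rewrites (3 + 0) into 3, now ((- (1 * 1)) + (3 * c))
step 3: mul_one (→) rewrites (1 * 1) into 1, reaching cost 11 (bound 11)

((- 1) + (3 * c))   [cost 11]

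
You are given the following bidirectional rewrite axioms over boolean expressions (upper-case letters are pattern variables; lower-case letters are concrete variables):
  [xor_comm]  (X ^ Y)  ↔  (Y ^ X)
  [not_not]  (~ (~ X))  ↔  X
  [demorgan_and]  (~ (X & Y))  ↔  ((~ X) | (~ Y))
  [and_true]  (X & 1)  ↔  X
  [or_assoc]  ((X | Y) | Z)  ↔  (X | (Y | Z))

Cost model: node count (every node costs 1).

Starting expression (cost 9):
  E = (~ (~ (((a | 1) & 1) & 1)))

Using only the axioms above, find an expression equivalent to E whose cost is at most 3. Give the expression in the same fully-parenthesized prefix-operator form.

(a | 1)   [cost 3]

step 1: not_not (→) rewrites (~ (~ (((a | 1) & 1) & 1))) into (((a | 1) & 1) & 1)
step 2: and_true (→) rewrites (((a | 1) & 1) & 1) into ((a | 1) & 1)
step 3: and_true (→) rewrites ((a | 1) & 1) into (a | 1), reaching cost 3 (bound 3)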